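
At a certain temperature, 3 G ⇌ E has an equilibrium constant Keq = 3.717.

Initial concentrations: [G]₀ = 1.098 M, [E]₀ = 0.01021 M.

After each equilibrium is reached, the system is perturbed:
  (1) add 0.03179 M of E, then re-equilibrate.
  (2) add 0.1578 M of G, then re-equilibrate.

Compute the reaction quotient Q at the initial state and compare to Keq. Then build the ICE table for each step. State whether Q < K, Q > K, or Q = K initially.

Q₀ = 0.007713; Q < K (proceeds forward)

Q₀ = 0.007713 vs Keq = 3.717 ⇒ Q<K, forward
Step 1:
                  G         E
  init        1.098   0.01021
  Δ         -0.6957    0.2319
  eq         0.4023    0.2421
  solve Keq expr → x = 0.2319; check Q = 3.717
Then add 0.03179 M of E.
Step 2:
                  G         E
  init       0.4023    0.2739
  Δ         0.01442 -0.004808
  eq         0.4168    0.2691
  solve Keq expr → x = -0.004808; check Q = 3.717
Then add 0.1578 M of G.
Step 3:
                  G         E
  init       0.5746    0.2691
  Δ         -0.1357   0.04522
  eq         0.4389    0.3143
  solve Keq expr → x = 0.04522; check Q = 3.717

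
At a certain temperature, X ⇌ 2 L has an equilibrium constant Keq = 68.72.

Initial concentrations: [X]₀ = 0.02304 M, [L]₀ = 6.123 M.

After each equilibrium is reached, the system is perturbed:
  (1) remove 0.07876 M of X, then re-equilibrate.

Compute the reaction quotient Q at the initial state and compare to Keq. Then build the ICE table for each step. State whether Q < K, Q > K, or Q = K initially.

Q₀ = 1627; Q > K (proceeds reverse)

Q₀ = 1627 vs Keq = 68.72 ⇒ Q>K, reverse
Step 1:
                    X           L
  Initial     0.02304       6.123
  Change       0.3918     -0.7836
  Equil        0.4149       5.339
  solve Keq expr → x = -0.3918; check Q = 68.72
Then remove 0.07876 M of X.
Step 2:
                    X           L
  Initial      0.3361       5.339
  Change      0.06025     -0.1205
  Equil        0.3963       5.219
  solve Keq expr → x = -0.06025; check Q = 68.72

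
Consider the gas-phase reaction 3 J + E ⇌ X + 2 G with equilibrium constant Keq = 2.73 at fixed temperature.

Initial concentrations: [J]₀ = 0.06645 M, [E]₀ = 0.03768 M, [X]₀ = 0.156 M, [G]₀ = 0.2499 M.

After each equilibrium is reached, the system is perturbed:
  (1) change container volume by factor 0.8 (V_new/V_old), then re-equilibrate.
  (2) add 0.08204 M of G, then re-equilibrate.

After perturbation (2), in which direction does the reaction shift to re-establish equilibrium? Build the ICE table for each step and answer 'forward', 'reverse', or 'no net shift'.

Direction: reverse

Q₀ = 881.2 vs Keq = 2.73 ⇒ Q>K, reverse
Step 1:
                    J           E           X           G
  init        0.06645     0.03768       0.156      0.2499
  Δ            0.1494     0.04979    -0.04979    -0.09957
  eq           0.2158     0.08747      0.1062      0.1503
  solve Keq expr → x = -0.04979; check Q = 2.73
Then change container volume by factor 0.8 (V_new/V_old).
Step 2:
                    J           E           X           G
  init         0.2698      0.1093      0.1328      0.1879
  Δ         -0.009347   -0.003116    0.003116    0.006231
  eq           0.2604      0.1062      0.1359      0.1941
  solve Keq expr → x = 0.003116; check Q = 2.73
Then add 0.08204 M of G.
Step 3:
                    J           E           X           G
  init         0.2604      0.1062      0.1359      0.2762
  Δ           0.03291     0.01097    -0.01097    -0.02194
  eq           0.2933      0.1172      0.1249      0.2542
  solve Keq expr → x = -0.01097; check Q = 2.73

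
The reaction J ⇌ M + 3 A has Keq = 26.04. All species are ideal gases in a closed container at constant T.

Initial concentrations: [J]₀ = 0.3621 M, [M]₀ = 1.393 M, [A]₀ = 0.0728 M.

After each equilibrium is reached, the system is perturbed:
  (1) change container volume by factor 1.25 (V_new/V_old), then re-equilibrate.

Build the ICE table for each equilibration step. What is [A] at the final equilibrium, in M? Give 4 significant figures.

Q₀ = 0.001484 vs Keq = 26.04 ⇒ Q<K, forward
Step 1:
                   J          M          A
  I           0.3621      1.393     0.0728
  C          -0.3014     0.3014     0.9042
  E          0.06069      1.694      0.977
  solve Keq expr → x = 0.3014; check Q = 26.04
Then change container volume by factor 1.25 (V_new/V_old).
Step 2:
                   J          M          A
  I          0.04855      1.356     0.7816
  C         -0.01783    0.01783     0.0535
  E          0.03072      1.373     0.8351
  solve Keq expr → x = 0.01783; check Q = 26.04

[A]_eq = 0.8351 M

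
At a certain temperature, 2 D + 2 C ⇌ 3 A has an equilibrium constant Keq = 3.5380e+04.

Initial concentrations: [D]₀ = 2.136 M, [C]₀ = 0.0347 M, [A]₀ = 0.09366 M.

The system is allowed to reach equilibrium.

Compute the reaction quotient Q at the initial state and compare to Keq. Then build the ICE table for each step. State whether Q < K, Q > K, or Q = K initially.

Q₀ = 0.1496 vs Keq = 3.5380e+04 ⇒ Q<K, forward
Step 1:
                    D           C           A
  I             2.136      0.0347     0.09366
  C          -0.03456    -0.03456     0.05184
  E             2.101  1.4041e-04      0.1455
  solve Keq expr → x = 0.01728; check Q = 3.5380e+04

Q₀ = 0.1496; Q < K (proceeds forward)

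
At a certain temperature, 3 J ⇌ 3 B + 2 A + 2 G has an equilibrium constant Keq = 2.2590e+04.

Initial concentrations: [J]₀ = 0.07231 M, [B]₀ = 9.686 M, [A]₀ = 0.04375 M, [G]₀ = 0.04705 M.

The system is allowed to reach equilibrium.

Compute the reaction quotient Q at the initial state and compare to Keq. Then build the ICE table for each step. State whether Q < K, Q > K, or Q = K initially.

Q₀ = 10.18; Q < K (proceeds forward)

Q₀ = 10.18 vs Keq = 2.2590e+04 ⇒ Q<K, forward
Step 1:
                   J          B          A          G
  Initial    0.07231      9.686    0.04375    0.04705
  Change    -0.05943    0.05943    0.03962    0.03962
  Equil      0.01288      9.745    0.08337    0.08667
  solve Keq expr → x = 0.01981; check Q = 2.2590e+04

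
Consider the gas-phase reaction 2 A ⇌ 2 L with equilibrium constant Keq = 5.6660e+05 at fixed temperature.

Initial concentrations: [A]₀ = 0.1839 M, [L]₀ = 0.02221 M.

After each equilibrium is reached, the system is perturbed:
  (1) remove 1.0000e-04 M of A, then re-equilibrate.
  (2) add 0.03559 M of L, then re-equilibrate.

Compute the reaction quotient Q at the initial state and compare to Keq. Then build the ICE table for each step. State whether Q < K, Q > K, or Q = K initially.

Q₀ = 0.01459 vs Keq = 5.6660e+05 ⇒ Q<K, forward
Step 1:
                  A         L
  Initial    0.1839   0.02221
  Change    -0.1836    0.1836
  Equil   2.7345e-04    0.2058
  solve Keq expr → x = 0.09181; check Q = 5.6660e+05
Then remove 1.0000e-04 M of A.
Step 2:
                  A         L
  Initial 1.7345e-04    0.2058
  Change  9.9867e-05 -9.9867e-05
  Equil   2.7332e-04    0.2057
  solve Keq expr → x = -4.9934e-05; check Q = 5.6660e+05
Then add 0.03559 M of L.
Step 3:
                  A         L
  Initial 2.7332e-04    0.2413
  Change  4.7219e-05 -4.7219e-05
  Equil   3.2054e-04    0.2413
  solve Keq expr → x = -2.3609e-05; check Q = 5.6660e+05

Q₀ = 0.01459; Q < K (proceeds forward)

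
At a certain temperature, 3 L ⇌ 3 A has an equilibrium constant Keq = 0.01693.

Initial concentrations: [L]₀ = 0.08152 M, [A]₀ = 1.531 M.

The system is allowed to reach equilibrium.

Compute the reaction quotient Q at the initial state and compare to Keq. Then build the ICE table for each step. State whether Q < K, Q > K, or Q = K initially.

Q₀ = 6624; Q > K (proceeds reverse)

Q₀ = 6624 vs Keq = 0.01693 ⇒ Q>K, reverse
Step 1:
                   L          A
  I          0.08152      1.531
  C            1.202     -1.202
  E            1.283     0.3295
  solve Keq expr → x = -0.4005; check Q = 0.01693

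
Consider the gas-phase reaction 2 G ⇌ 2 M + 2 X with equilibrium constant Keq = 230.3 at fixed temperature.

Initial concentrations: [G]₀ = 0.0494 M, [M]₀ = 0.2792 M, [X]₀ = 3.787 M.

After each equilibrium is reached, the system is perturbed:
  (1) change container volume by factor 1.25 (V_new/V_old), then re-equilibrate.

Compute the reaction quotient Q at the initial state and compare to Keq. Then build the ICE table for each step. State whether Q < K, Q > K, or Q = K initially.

Q₀ = 458.1 vs Keq = 230.3 ⇒ Q>K, reverse
Step 1:
                    G           M           X
  I            0.0494      0.2792       3.787
  C             0.016      -0.016      -0.016
  E            0.0654      0.2632       3.771
  solve Keq expr → x = -0.008001; check Q = 230.3
Then change container volume by factor 1.25 (V_new/V_old).
Step 2:
                    G           M           X
  I           0.05232      0.2106       3.017
  C         -0.008625    0.008625    0.008625
  E            0.0437      0.2192       3.025
  solve Keq expr → x = 0.004313; check Q = 230.3

Q₀ = 458.1; Q > K (proceeds reverse)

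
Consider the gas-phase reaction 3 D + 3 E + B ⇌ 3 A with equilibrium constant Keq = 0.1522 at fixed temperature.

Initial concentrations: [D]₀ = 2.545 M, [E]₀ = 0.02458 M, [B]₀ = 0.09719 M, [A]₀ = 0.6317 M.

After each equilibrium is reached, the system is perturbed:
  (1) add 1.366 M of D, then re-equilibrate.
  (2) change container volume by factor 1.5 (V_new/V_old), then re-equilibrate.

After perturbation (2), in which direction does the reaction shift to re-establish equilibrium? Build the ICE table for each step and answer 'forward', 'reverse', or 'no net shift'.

Direction: reverse

Q₀ = 1.0595e+04 vs Keq = 0.1522 ⇒ Q>K, reverse
Step 1:
                    D           E           B           A
  I             2.545     0.02458     0.09719      0.6317
  C            0.3207      0.3207      0.1069     -0.3207
  E             2.866      0.3453      0.2041       0.311
  solve Keq expr → x = -0.1069; check Q = 0.1522
Then add 1.366 M of D.
Step 2:
                    D           E           B           A
  I             4.232      0.3453      0.2041       0.311
  C          -0.05628    -0.05628    -0.01876     0.05628
  E             4.175       0.289      0.1853      0.3673
  solve Keq expr → x = 0.01876; check Q = 0.1522
Then change container volume by factor 1.5 (V_new/V_old).
Step 3:
                    D           E           B           A
  I             2.784      0.1927      0.1235      0.2449
  C           0.05207     0.05207     0.01736    -0.05207
  E             2.836      0.2447      0.1409      0.1928
  solve Keq expr → x = -0.01736; check Q = 0.1522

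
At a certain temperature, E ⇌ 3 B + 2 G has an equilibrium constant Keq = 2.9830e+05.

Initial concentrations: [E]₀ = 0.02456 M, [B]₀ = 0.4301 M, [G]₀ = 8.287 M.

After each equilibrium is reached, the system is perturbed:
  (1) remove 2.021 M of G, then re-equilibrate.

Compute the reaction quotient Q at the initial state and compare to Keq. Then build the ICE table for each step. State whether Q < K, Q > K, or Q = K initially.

Q₀ = 222.5 vs Keq = 2.9830e+05 ⇒ Q<K, forward
Step 1:
                    E           B           G
  init        0.02456      0.4301       8.287
  Δ          -0.02453     0.07359     0.04906
  eq       2.9769e-05      0.5037       8.336
  solve Keq expr → x = 0.02453; check Q = 2.9830e+05
Then remove 2.021 M of G.
Step 2:
                    E           B           G
  init     2.9769e-05      0.5037       6.315
  Δ       -1.2681e-05  3.8042e-05  2.5361e-05
  eq       1.7088e-05      0.5037       6.315
  solve Keq expr → x = 1.2681e-05; check Q = 2.9830e+05

Q₀ = 222.5; Q < K (proceeds forward)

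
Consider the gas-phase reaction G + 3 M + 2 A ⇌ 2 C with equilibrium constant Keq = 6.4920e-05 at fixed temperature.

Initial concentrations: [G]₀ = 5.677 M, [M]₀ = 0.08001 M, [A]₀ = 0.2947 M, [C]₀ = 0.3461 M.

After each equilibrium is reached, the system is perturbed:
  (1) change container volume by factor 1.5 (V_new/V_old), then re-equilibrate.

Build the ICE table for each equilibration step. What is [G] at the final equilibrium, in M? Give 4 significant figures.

Q₀ = 474.3 vs Keq = 6.4920e-05 ⇒ Q>K, reverse
Step 1:
                  G         M         A         C
  Initial     5.677   0.08001    0.2947    0.3461
  Change     0.1702    0.5107    0.3405   -0.3405
  Equil       5.847    0.5907    0.6352  0.005619
  solve Keq expr → x = -0.1702; check Q = 6.4920e-05
Then change container volume by factor 1.5 (V_new/V_old).
Step 2:
                  G         M         A         C
  Initial     3.898    0.3938    0.4235  0.003746
  Change   0.001027   0.00308  0.002053 -0.002053
  Equil       3.899    0.3969    0.4255  0.001693
  solve Keq expr → x = -0.001027; check Q = 6.4920e-05

[G]_eq = 3.899 M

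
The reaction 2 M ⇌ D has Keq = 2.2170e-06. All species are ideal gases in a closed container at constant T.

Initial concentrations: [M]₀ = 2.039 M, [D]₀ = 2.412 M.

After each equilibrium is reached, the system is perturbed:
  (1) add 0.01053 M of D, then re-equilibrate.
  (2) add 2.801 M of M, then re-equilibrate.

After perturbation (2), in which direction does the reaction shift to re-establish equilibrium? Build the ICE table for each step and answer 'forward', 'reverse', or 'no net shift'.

Q₀ = 0.5802 vs Keq = 2.2170e-06 ⇒ Q>K, reverse
Step 1:
                   M          D
  init         2.039      2.412
  Δ            4.824     -2.412
  eq           6.863 1.0442e-04
  solve Keq expr → x = -2.412; check Q = 2.2170e-06
Then add 0.01053 M of D.
Step 2:
                   M          D
  init         6.863    0.01063
  Δ          0.02106   -0.01053
  eq           6.884 1.0506e-04
  solve Keq expr → x = -0.01053; check Q = 2.2170e-06
Then add 2.801 M of M.
Step 3:
                   M          D
  init         9.685 1.0506e-04
  Δ       -2.0576e-04 1.0288e-04
  eq           9.685 2.0794e-04
  solve Keq expr → x = 1.0288e-04; check Q = 2.2170e-06

Direction: forward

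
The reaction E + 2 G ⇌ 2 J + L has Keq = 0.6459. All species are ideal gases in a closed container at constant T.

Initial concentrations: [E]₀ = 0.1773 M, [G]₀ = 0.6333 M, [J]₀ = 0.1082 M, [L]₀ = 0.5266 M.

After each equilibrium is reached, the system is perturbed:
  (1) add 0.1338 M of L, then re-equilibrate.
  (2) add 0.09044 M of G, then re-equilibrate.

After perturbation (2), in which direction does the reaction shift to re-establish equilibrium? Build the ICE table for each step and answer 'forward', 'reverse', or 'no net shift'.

Q₀ = 0.0867 vs Keq = 0.6459 ⇒ Q<K, forward
Step 1:
                    E           G           J           L
  init         0.1773      0.6333      0.1082      0.5266
  Δ          -0.04817    -0.09634     0.09634     0.04817
  eq           0.1291       0.537      0.2045      0.5748
  solve Keq expr → x = 0.04817; check Q = 0.6459
Then add 0.1338 M of L.
Step 2:
                    E           G           J           L
  init         0.1291       0.537      0.2045      0.7086
  Δ          0.005735     0.01147    -0.01147   -0.005735
  eq           0.1349      0.5484      0.1931      0.7028
  solve Keq expr → x = -0.005735; check Q = 0.6459
Then add 0.09044 M of G.
Step 3:
                    E           G           J           L
  init         0.1349      0.6389      0.1931      0.7028
  Δ         -0.008657    -0.01731     0.01731    0.008657
  eq           0.1262      0.6216      0.2104      0.7115
  solve Keq expr → x = 0.008657; check Q = 0.6459

Direction: forward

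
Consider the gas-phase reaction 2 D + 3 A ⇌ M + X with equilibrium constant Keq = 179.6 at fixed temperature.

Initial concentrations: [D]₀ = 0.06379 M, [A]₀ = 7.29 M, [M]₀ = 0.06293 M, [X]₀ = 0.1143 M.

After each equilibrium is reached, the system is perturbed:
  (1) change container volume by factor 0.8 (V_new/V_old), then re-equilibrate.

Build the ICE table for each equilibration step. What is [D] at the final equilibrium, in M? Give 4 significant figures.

Q₀ = 0.004563 vs Keq = 179.6 ⇒ Q<K, forward
Step 1:
                  D         A         M         X
  I         0.06379      7.29   0.06293    0.1143
  C        -0.06334    -0.095   0.03167   0.03167
  E       4.5433e-04     7.195    0.0946     0.146
  solve Keq expr → x = 0.03167; check Q = 179.6
Then change container volume by factor 0.8 (V_new/V_old).
Step 2:
                  D         A         M         X
  I       5.6791e-04     8.994    0.1182    0.1825
  C       -1.6130e-04 -2.4195e-04 8.0651e-05 8.0651e-05
  E       4.0661e-04     8.994    0.1183    0.1825
  solve Keq expr → x = 8.0651e-05; check Q = 179.6

[D]_eq = 4.0661e-04 M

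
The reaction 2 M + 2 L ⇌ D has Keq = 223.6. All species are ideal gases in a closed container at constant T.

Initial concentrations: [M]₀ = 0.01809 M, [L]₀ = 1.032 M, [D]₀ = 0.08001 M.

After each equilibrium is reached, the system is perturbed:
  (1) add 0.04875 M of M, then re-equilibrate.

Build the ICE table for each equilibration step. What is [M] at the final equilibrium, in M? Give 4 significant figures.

Q₀ = 229.6 vs Keq = 223.6 ⇒ Q>K, reverse
Step 1:
                   M          L          D
  Initial    0.01809      1.032    0.08001
  Change  2.2302e-04 2.2302e-04 -1.1151e-04
  Equil      0.01831      1.032     0.0799
  solve Keq expr → x = -1.1151e-04; check Q = 223.6
Then add 0.04875 M of M.
Step 2:
                   M          L          D
  Initial    0.06706      1.032     0.0799
  Change    -0.04536   -0.04536    0.02268
  Equil       0.0217     0.9869     0.1026
  solve Keq expr → x = 0.02268; check Q = 223.6

[M]_eq = 0.0217 M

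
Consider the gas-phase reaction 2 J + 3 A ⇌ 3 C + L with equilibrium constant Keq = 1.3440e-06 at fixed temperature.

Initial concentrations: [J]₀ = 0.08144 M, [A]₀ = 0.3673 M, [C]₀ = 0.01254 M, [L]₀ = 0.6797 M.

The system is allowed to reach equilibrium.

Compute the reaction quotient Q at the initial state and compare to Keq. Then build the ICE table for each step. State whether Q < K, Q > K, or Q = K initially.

Q₀ = 0.004078; Q > K (proceeds reverse)

Q₀ = 0.004078 vs Keq = 1.3440e-06 ⇒ Q>K, reverse
Step 1:
                  J         A         C         L
  init      0.08144    0.3673   0.01254    0.6797
  Δ        0.007726   0.01159  -0.01159 -0.003863
  eq        0.08917    0.3789 9.5096e-04    0.6758
  solve Keq expr → x = -0.003863; check Q = 1.3440e-06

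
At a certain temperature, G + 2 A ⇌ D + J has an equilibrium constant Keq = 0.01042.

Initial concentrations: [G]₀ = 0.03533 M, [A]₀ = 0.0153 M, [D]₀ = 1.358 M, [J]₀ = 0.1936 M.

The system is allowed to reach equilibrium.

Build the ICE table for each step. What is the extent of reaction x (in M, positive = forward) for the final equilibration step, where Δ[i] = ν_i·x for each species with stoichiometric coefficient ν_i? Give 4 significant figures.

Q₀ = 3.1789e+04 vs Keq = 0.01042 ⇒ Q>K, reverse
Step 1:
                    G           A           D           J
  Initial     0.03533      0.0153       1.358      0.1936
  Change       0.1933      0.3865     -0.1933     -0.1933
  Equil        0.2286      0.4018       1.165  3.3024e-04
  solve Keq expr → x = -0.1933; check Q = 0.01042

x = -0.1933 M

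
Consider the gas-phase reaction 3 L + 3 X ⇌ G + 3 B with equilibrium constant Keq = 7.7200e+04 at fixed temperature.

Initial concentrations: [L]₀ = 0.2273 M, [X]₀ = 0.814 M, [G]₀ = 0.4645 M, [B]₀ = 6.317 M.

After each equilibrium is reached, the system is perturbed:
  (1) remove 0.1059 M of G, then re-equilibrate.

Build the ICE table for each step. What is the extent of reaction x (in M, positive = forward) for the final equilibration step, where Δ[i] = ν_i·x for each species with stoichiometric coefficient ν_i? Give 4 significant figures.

Q₀ = 1.8486e+04 vs Keq = 7.7200e+04 ⇒ Q<K, forward
Step 1:
                    L           X           G           B
  Initial      0.2273       0.814      0.4645       6.317
  Change     -0.06889    -0.06889     0.02296     0.06889
  Equil        0.1584      0.7451      0.4875       6.386
  solve Keq expr → x = 0.02296; check Q = 7.7200e+04
Then remove 0.1059 M of G.
Step 2:
                    L           X           G           B
  Initial      0.1584      0.7451      0.3816       6.386
  Change     -0.00982    -0.00982    0.003273     0.00982
  Equil        0.1486      0.7353      0.3848       6.396
  solve Keq expr → x = 0.003273; check Q = 7.7200e+04

x = 0.003273 M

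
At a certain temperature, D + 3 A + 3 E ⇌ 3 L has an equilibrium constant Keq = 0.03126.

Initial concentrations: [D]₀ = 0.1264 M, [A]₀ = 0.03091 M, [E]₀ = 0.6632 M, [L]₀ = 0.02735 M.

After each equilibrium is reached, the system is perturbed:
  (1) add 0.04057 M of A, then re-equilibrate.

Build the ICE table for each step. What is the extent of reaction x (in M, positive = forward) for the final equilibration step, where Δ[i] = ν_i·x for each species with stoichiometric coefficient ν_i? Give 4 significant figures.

Q₀ = 18.79 vs Keq = 0.03126 ⇒ Q>K, reverse
Step 1:
                    D           A           E           L
  init         0.1264     0.03091      0.6632     0.02735
  Δ          0.007188     0.02156     0.02156    -0.02156
  eq           0.1336     0.05247      0.6848    0.005786
  solve Keq expr → x = -0.007188; check Q = 0.03126
Then add 0.04057 M of A.
Step 2:
                    D           A           E           L
  init         0.1336     0.09304      0.6848    0.005786
  Δ         -0.001316   -0.003949   -0.003949    0.003949
  eq           0.1323     0.08909      0.6808    0.009736
  solve Keq expr → x = 0.001316; check Q = 0.03126

x = 0.001316 M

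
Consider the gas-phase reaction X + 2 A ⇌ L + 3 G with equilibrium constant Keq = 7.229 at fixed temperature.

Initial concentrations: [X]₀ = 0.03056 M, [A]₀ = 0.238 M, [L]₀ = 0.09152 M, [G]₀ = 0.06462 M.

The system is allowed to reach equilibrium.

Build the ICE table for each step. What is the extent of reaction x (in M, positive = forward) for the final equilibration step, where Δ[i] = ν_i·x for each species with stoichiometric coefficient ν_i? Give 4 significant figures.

x = 0.0288 M

Q₀ = 0.01427 vs Keq = 7.229 ⇒ Q<K, forward
Step 1:
                  X         A         L         G
  init      0.03056     0.238   0.09152   0.06462
  Δ         -0.0288   -0.0576    0.0288    0.0864
  eq       0.001761    0.1804    0.1203     0.151
  solve Keq expr → x = 0.0288; check Q = 7.229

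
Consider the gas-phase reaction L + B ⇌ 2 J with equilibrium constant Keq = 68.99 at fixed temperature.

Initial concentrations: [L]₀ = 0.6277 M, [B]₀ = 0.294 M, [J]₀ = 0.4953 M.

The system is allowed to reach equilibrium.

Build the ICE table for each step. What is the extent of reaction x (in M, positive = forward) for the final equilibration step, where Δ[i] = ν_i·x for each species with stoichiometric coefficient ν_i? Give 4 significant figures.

Q₀ = 1.329 vs Keq = 68.99 ⇒ Q<K, forward
Step 1:
                    L           B           J
  I            0.6277       0.294      0.4953
  C           -0.2548     -0.2548      0.5095
  E            0.3729     0.03924       1.005
  solve Keq expr → x = 0.2548; check Q = 68.99

x = 0.2548 M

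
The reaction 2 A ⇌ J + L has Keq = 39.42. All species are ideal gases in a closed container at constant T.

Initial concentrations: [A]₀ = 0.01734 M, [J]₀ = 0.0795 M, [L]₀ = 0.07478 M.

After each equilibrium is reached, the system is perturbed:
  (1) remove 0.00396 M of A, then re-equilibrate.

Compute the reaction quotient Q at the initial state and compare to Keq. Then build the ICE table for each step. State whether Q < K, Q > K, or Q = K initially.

Q₀ = 19.77; Q < K (proceeds forward)

Q₀ = 19.77 vs Keq = 39.42 ⇒ Q<K, forward
Step 1:
                    A           J           L
  init        0.01734      0.0795     0.07478
  Δ         -0.004686    0.002343    0.002343
  eq          0.01265     0.08184     0.07712
  solve Keq expr → x = 0.002343; check Q = 39.42
Then remove 0.00396 M of A.
Step 2:
                    A           J           L
  init       0.008694     0.08184     0.07712
  Δ          0.003668   -0.001834   -0.001834
  eq          0.01236     0.08001     0.07529
  solve Keq expr → x = -0.001834; check Q = 39.42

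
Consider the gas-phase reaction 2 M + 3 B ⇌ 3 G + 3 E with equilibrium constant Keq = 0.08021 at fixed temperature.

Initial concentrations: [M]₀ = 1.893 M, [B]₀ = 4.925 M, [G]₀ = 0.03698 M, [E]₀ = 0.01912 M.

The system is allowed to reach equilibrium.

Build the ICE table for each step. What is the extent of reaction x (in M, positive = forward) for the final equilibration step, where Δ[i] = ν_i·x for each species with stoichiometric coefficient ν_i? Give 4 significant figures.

x = 0.4179 M

Q₀ = 8.2574e-13 vs Keq = 0.08021 ⇒ Q<K, forward
Step 1:
                   M          B          G          E
  init         1.893      4.925    0.03698    0.01912
  Δ          -0.8359     -1.254      1.254      1.254
  eq           1.057      3.671      1.291      1.273
  solve Keq expr → x = 0.4179; check Q = 0.08021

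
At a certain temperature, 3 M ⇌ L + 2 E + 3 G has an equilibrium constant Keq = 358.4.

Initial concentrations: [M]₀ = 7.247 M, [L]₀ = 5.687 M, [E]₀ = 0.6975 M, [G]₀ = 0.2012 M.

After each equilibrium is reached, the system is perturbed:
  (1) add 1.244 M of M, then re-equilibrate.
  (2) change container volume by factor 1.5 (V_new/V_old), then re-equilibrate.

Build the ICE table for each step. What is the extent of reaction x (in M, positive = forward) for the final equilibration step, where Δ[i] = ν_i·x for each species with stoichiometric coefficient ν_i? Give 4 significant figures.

x = 0.1464 M

Q₀ = 5.9208e-05 vs Keq = 358.4 ⇒ Q<K, forward
Step 1:
                  M         L         E         G
  Initial     7.247     5.687    0.6975    0.2012
  Change      -4.35      1.45       2.9      4.35
  Equil       2.897     7.137     3.598     4.552
  solve Keq expr → x = 1.45; check Q = 358.4
Then add 1.244 M of M.
Step 2:
                  M         L         E         G
  Initial     4.141     7.137     3.598     4.552
  Change    -0.5957    0.1986    0.3972    0.5957
  Equil       3.545     7.336     3.995     5.147
  solve Keq expr → x = 0.1986; check Q = 358.4
Then change container volume by factor 1.5 (V_new/V_old).
Step 3:
                  M         L         E         G
  Initial     2.363      4.89     2.663     3.432
  Change    -0.4393    0.1464    0.2928    0.4393
  Equil       1.924     5.037     2.956     3.871
  solve Keq expr → x = 0.1464; check Q = 358.4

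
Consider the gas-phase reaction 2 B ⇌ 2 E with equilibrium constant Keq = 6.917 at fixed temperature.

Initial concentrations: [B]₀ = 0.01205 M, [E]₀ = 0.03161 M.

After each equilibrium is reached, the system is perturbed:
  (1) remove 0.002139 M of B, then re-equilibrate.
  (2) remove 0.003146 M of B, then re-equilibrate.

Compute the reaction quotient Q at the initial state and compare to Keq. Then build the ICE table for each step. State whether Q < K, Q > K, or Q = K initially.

Q₀ = 6.881 vs Keq = 6.917 ⇒ Q<K, forward
Step 1:
                   B          E
  init       0.01205    0.03161
  Δ       -2.2515e-05 2.2515e-05
  eq         0.01203    0.03163
  solve Keq expr → x = 1.1257e-05; check Q = 6.917
Then remove 0.002139 M of B.
Step 2:
                   B          E
  init      0.009888    0.03163
  Δ          0.00155   -0.00155
  eq         0.01144    0.03008
  solve Keq expr → x = -7.7487e-04; check Q = 6.917
Then remove 0.003146 M of B.
Step 3:
                   B          E
  init      0.008292    0.03008
  Δ         0.002279  -0.002279
  eq         0.01057     0.0278
  solve Keq expr → x = -0.00114; check Q = 6.917

Q₀ = 6.881; Q < K (proceeds forward)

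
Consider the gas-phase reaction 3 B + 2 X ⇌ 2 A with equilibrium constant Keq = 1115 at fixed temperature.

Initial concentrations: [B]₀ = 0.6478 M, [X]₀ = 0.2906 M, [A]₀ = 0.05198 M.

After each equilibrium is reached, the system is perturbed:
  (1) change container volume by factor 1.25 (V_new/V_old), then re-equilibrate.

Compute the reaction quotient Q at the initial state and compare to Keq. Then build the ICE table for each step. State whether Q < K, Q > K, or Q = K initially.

Q₀ = 0.1177 vs Keq = 1115 ⇒ Q<K, forward
Step 1:
                  B         X         A
  I          0.6478    0.2906   0.05198
  C         -0.3544   -0.2363    0.2363
  E          0.2934   0.05432    0.2883
  solve Keq expr → x = 0.1181; check Q = 1115
Then change container volume by factor 1.25 (V_new/V_old).
Step 2:
                  B         X         A
  I          0.2347   0.04346    0.2306
  C         0.01455  0.009702 -0.009702
  E          0.2493   0.05316    0.2209
  solve Keq expr → x = -0.004851; check Q = 1115

Q₀ = 0.1177; Q < K (proceeds forward)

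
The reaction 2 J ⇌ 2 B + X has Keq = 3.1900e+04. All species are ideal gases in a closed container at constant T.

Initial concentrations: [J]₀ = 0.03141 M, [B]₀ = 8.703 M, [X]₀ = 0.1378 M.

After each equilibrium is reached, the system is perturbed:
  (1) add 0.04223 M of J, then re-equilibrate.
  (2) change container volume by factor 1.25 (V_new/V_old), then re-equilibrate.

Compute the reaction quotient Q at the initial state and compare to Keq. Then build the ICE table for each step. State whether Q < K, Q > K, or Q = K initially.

Q₀ = 1.0579e+04; Q < K (proceeds forward)

Q₀ = 1.0579e+04 vs Keq = 3.1900e+04 ⇒ Q<K, forward
Step 1:
                    J           B           X
  I           0.03141       8.703      0.1378
  C          -0.01288     0.01288    0.006438
  E           0.01853       8.716      0.1442
  solve Keq expr → x = 0.006438; check Q = 3.1900e+04
Then add 0.04223 M of J.
Step 2:
                    J           B           X
  I           0.06076       8.716      0.1442
  C          -0.04087     0.04087     0.02043
  E            0.0199       8.757      0.1647
  solve Keq expr → x = 0.02043; check Q = 3.1900e+04
Then change container volume by factor 1.25 (V_new/V_old).
Step 3:
                    J           B           X
  I           0.01592       7.005      0.1317
  C         -0.001633    0.001633  8.1649e-04
  E           0.01428       7.007      0.1326
  solve Keq expr → x = 8.1649e-04; check Q = 3.1900e+04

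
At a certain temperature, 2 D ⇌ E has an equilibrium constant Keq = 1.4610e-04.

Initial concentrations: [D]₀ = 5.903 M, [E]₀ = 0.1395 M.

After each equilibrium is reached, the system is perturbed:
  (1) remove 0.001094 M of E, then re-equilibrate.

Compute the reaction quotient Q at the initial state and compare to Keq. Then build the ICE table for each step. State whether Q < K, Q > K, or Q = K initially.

Q₀ = 0.004003 vs Keq = 1.4610e-04 ⇒ Q>K, reverse
Step 1:
                  D         E
  init        5.903    0.1395
  Δ          0.2679   -0.1339
  eq          6.171  0.005563
  solve Keq expr → x = -0.1339; check Q = 1.4610e-04
Then remove 0.001094 M of E.
Step 2:
                  D         E
  init        6.171  0.004469
  Δ        -0.00218   0.00109
  eq          6.169   0.00556
  solve Keq expr → x = 0.00109; check Q = 1.4610e-04

Q₀ = 0.004003; Q > K (proceeds reverse)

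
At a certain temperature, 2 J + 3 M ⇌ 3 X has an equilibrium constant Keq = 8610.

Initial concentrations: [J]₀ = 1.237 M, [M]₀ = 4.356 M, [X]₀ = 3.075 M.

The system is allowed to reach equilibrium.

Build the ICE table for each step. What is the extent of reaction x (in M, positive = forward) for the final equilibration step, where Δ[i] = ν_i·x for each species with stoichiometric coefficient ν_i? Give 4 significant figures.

Q₀ = 0.2299 vs Keq = 8610 ⇒ Q<K, forward
Step 1:
                   J          M          X
  init         1.237      4.356      3.075
  Δ           -1.208     -1.812      1.812
  eq         0.02871      2.544      4.887
  solve Keq expr → x = 0.6041; check Q = 8610

x = 0.6041 M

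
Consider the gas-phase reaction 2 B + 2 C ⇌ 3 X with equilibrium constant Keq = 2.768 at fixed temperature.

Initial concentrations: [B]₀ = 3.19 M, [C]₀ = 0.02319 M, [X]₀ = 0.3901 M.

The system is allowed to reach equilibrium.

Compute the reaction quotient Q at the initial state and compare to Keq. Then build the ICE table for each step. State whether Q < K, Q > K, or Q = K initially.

Q₀ = 10.85 vs Keq = 2.768 ⇒ Q>K, reverse
Step 1:
                    B           C           X
  I              3.19     0.02319      0.3901
  C           0.01785     0.01785    -0.02677
  E             3.208     0.04104      0.3633
  solve Keq expr → x = -0.008923; check Q = 2.768

Q₀ = 10.85; Q > K (proceeds reverse)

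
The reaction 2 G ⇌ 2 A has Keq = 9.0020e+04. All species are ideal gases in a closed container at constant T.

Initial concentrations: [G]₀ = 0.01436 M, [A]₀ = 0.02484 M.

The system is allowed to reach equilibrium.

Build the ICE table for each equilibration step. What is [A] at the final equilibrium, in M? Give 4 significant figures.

[A]_eq = 0.03907 M

Q₀ = 2.992 vs Keq = 9.0020e+04 ⇒ Q<K, forward
Step 1:
                  G         A
  init      0.01436   0.02484
  Δ        -0.01423   0.01423
  eq      1.3022e-04   0.03907
  solve Keq expr → x = 0.007115; check Q = 9.0020e+04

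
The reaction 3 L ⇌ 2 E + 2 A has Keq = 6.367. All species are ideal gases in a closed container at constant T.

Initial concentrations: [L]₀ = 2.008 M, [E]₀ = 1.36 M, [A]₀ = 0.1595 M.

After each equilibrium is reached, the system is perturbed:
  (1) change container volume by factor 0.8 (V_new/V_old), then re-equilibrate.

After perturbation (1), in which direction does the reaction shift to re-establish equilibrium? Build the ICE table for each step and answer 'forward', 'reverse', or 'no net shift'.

Q₀ = 0.005812 vs Keq = 6.367 ⇒ Q<K, forward
Step 1:
                    L           E           A
  Initial       2.008        1.36      0.1595
  Change       -1.156       0.771       0.771
  Equil        0.8515       2.131      0.9305
  solve Keq expr → x = 0.3855; check Q = 6.367
Then change container volume by factor 0.8 (V_new/V_old).
Step 2:
                    L           E           A
  Initial       1.064       2.664       1.163
  Change      0.05048    -0.03365    -0.03365
  Equil         1.115        2.63       1.129
  solve Keq expr → x = -0.01683; check Q = 6.367

Direction: reverse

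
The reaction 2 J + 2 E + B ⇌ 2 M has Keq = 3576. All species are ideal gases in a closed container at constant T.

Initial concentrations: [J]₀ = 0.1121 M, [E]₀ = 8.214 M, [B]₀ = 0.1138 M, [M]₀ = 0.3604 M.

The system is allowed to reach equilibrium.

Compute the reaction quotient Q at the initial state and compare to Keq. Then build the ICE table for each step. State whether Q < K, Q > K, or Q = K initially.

Q₀ = 1.346 vs Keq = 3576 ⇒ Q<K, forward
Step 1:
                   J          E          B          M
  init        0.1121      8.214     0.1138     0.3604
  Δ          -0.1081    -0.1081   -0.05407     0.1081
  eq        0.003955      8.106    0.05973     0.4685
  solve Keq expr → x = 0.05407; check Q = 3576

Q₀ = 1.346; Q < K (proceeds forward)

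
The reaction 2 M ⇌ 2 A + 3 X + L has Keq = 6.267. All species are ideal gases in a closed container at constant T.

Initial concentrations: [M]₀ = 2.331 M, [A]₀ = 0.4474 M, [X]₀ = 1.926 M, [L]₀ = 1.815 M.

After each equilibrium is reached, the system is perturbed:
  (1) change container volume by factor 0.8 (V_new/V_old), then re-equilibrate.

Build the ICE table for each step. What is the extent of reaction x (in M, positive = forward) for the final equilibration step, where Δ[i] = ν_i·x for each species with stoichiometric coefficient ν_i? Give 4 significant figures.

Q₀ = 0.4777 vs Keq = 6.267 ⇒ Q<K, forward
Step 1:
                  M         A         X         L
  init        2.331    0.4474     1.926     1.815
  Δ         -0.4004    0.4004    0.6006    0.2002
  eq          1.931    0.8478     2.527     2.015
  solve Keq expr → x = 0.2002; check Q = 6.267
Then change container volume by factor 0.8 (V_new/V_old).
Step 2:
                  M         A         X         L
  init        2.413      1.06     3.158     2.519
  Δ          0.1949   -0.1949   -0.2923  -0.09744
  eq          2.608    0.8648     2.866     2.422
  solve Keq expr → x = -0.09744; check Q = 6.267

x = -0.09744 M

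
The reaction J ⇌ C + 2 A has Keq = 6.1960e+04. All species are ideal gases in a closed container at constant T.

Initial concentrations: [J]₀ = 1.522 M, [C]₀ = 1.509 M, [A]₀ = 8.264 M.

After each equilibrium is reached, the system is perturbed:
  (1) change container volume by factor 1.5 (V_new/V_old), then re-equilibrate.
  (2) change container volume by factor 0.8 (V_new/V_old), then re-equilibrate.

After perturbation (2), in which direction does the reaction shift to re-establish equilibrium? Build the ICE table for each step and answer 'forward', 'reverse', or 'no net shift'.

Q₀ = 67.71 vs Keq = 6.1960e+04 ⇒ Q<K, forward
Step 1:
                    J           C           A
  I             1.522       1.509       8.264
  C            -1.516       1.516       3.032
  E          0.006229       3.025        11.3
  solve Keq expr → x = 1.516; check Q = 6.1960e+04
Then change container volume by factor 1.5 (V_new/V_old).
Step 2:
                    J           C           A
  I          0.004152       2.017        7.53
  C         -0.002303    0.002303    0.004605
  E           0.00185       2.019       7.535
  solve Keq expr → x = 0.002303; check Q = 6.1960e+04
Then change container volume by factor 0.8 (V_new/V_old).
Step 3:
                    J           C           A
  I          0.002312       2.524       9.419
  C          0.001297   -0.001297   -0.002594
  E          0.003609       2.522       9.416
  solve Keq expr → x = -0.001297; check Q = 6.1960e+04

Direction: reverse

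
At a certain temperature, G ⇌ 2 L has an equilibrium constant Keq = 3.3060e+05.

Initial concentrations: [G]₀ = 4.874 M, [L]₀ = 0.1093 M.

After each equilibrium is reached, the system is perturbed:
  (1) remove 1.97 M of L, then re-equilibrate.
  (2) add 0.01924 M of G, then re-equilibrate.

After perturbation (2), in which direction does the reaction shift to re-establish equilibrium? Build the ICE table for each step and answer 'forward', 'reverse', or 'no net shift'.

Q₀ = 0.002451 vs Keq = 3.3060e+05 ⇒ Q<K, forward
Step 1:
                    G           L
  I             4.874      0.1093
  C            -4.874       9.747
  E        2.9387e-04       9.857
  solve Keq expr → x = 4.874; check Q = 3.3060e+05
Then remove 1.97 M of L.
Step 2:
                    G           L
  I        2.9387e-04       7.887
  C       -1.0572e-04  2.1144e-04
  E        1.8815e-04       7.887
  solve Keq expr → x = 1.0572e-04; check Q = 3.3060e+05
Then add 0.01924 M of G.
Step 3:
                    G           L
  I           0.01943       7.887
  C          -0.01924     0.03848
  E        1.8999e-04       7.925
  solve Keq expr → x = 0.01924; check Q = 3.3060e+05

Direction: forward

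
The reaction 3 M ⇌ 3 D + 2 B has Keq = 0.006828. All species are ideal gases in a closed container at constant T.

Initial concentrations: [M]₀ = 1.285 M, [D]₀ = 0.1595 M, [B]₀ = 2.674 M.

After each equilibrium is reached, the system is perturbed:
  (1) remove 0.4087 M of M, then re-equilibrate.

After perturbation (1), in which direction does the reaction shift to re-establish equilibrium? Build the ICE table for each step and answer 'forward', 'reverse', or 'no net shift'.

Q₀ = 0.01367 vs Keq = 0.006828 ⇒ Q>K, reverse
Step 1:
                  M         D         B
  init        1.285    0.1595     2.674
  Δ         0.02943  -0.02943  -0.01962
  eq          1.314    0.1301     2.654
  solve Keq expr → x = -0.009809; check Q = 0.006828
Then remove 0.4087 M of M.
Step 2:
                  M         D         B
  init       0.9057    0.1301     2.654
  Δ         0.03628  -0.03628  -0.02419
  eq          0.942   0.09379      2.63
  solve Keq expr → x = -0.01209; check Q = 0.006828

Direction: reverse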